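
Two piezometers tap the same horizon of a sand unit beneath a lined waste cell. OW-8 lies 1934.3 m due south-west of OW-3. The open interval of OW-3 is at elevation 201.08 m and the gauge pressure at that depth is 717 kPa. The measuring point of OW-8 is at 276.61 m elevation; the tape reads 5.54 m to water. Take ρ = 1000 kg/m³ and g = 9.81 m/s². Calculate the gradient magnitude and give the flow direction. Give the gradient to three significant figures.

i ≈ 0.00160; groundwater flows toward the south-west

Pressure head at OW-3: ψ = P/(ρg) = 717×1000 / (1000 × 9.81) = 73.09 m.
Total head at OW-3: h = z + ψ = 201.08 + 73.09 = 274.17 m.
Total head at OW-8: h = 276.61 − 5.54 = 271.07 m.
Head difference: h(OW-3) − h(OW-8) = 274.17 − 271.07 = 3.10 m.
Hydraulic gradient: i = |Δh| / L = 3.10 / 1934.3 = 0.00160.
Flow is from higher to lower head: from OW-3 toward OW-8, i.e. toward the south-west.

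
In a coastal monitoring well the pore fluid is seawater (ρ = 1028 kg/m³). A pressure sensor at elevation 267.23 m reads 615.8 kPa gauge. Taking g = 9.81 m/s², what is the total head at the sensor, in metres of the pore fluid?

h ≈ 328.29 m

ψ = P/(ρg) = 615.8×1000 / (1028 × 9.81) = 61.06 m.
h = z + ψ = 267.23 + 61.06 = 328.29 m.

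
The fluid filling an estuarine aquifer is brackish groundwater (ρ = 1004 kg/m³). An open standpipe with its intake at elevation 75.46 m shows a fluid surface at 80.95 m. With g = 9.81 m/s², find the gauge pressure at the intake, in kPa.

Pressure head ψ = h − z = 80.95 − 75.46 = 5.49 m.
P = ρgψ = 1004 × 9.81 × 5.49 = 54072 Pa ≈ 54.1 kPa.

P ≈ 54.1 kPa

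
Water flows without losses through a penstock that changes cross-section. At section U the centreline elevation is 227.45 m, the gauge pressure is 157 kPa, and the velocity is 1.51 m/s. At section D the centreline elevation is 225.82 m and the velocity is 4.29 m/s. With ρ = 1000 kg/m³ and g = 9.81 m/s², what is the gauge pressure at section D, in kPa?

Pressure head at U: ψ₁ = P₁/(ρg) = 157×1000 / (1000 × 9.81) = 16.00 m.
Velocity heads: v₁²/2g = 1.51²/19.62 = 0.116 m; v₂²/2g = 4.29²/19.62 = 0.938 m.
Total head H = z₁ + ψ₁ + v₁²/2g = 227.45 + 16.00 + 0.116 = 243.57 m.
ψ₂ = H − z₂ − v₂²/2g = 243.57 − 225.82 − 0.938 = 16.81 m.
P₂ = ρgψ₂ = 1000 × 9.81 × 16.81 ≈ 165 kPa.

P₂ ≈ 165 kPa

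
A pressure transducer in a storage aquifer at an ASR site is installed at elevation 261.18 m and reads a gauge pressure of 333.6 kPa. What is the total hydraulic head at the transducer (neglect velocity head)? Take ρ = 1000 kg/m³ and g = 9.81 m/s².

ψ = P/(ρg) = 333.6×1000 / (1000 × 9.81) = 34.01 m.
h = z + ψ = 261.18 + 34.01 = 295.19 m.

h ≈ 295.19 m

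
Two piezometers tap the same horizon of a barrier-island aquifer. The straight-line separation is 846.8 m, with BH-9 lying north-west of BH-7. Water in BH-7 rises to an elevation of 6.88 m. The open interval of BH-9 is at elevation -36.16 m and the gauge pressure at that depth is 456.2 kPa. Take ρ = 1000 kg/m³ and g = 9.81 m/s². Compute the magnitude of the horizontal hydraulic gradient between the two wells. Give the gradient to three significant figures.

i ≈ 0.00409

Total head at BH-7: h = 6.88 m (water level in the piezometer is the total head).
Pressure head at BH-9: ψ = P/(ρg) = 456.2×1000 / (1000 × 9.81) = 46.50 m.
Total head at BH-9: h = z + ψ = -36.16 + 46.50 = 10.34 m.
Head difference: h(BH-7) − h(BH-9) = 6.88 − 10.34 = -3.46 m.
Hydraulic gradient: i = |Δh| / L = 3.46 / 846.8 = 0.00409.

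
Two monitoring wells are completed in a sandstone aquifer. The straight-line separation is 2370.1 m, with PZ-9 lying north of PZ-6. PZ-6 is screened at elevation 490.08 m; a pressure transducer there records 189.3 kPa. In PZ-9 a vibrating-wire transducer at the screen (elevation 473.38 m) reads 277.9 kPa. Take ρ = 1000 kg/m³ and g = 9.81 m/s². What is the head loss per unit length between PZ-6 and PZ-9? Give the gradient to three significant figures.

Pressure head at PZ-6: ψ = P/(ρg) = 189.3×1000 / (1000 × 9.81) = 19.30 m.
Total head at PZ-6: h = z + ψ = 490.08 + 19.30 = 509.38 m.
Pressure head at PZ-9: ψ = P/(ρg) = 277.9×1000 / (1000 × 9.81) = 28.33 m.
Total head at PZ-9: h = z + ψ = 473.38 + 28.33 = 501.71 m.
Head difference: h(PZ-6) − h(PZ-9) = 509.38 − 501.71 = 7.67 m.
Hydraulic gradient: i = |Δh| / L = 7.67 / 2370.1 = 0.00324.

i ≈ 0.00324 m/m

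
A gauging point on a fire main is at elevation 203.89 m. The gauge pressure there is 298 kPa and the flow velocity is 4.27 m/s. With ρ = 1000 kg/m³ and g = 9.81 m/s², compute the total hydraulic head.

Pressure head ψ = P/(ρg) = 298×1000 / (1000 × 9.81) = 30.38 m.
Velocity head = v²/(2g) = 4.27² / (2 × 9.81) = 0.929 m.
h = z + ψ + v²/(2g) = 203.89 + 30.38 + 0.929 = 235.20 m.

h ≈ 235.20 m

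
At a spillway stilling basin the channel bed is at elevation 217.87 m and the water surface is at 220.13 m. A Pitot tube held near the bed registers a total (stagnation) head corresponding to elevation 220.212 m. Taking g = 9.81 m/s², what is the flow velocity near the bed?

Near the bed, under hydrostatic conditions, the piezometric head (z + ψ) equals the free-surface elevation, 220.13 m.
Velocity head = total − piezometric = 220.212 − 220.13 = 0.082 m.
v = √(2g·h_v) = √(2 × 9.81 × 0.082) = 1.27 m/s.

v ≈ 1.27 m/s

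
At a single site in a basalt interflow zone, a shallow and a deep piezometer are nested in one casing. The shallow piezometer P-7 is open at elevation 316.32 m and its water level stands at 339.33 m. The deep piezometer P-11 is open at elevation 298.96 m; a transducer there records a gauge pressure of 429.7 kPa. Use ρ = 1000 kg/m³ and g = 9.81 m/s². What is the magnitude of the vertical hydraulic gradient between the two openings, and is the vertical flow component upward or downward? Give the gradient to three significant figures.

Total head at P-7: h = 339.33 m (water level in the standpipe).
Pressure head at P-11: ψ = P/(ρg) = 429.7×1000 / (1000 × 9.81) = 43.80 m.
Total head at P-11: h = z + ψ = 298.96 + 43.80 = 342.76 m.
Δh = h(P-7) − h(P-11) = 339.33 − 342.76 = -3.43 m.
Vertical separation Δz = 316.32 − 298.96 = 17.36 m.
|i_v| = |Δh| / Δz = 3.43 / 17.36 = 0.198.
Head is higher in the deep piezometer, so vertical flow is upward (discharge condition).

|i_v| ≈ 0.198; vertical flow is upward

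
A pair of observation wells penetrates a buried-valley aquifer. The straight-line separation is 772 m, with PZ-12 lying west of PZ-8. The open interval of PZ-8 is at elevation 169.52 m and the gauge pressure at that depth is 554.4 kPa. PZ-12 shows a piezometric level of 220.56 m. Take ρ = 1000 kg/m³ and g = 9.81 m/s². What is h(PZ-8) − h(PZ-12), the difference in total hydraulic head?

Pressure head at PZ-8: ψ = P/(ρg) = 554.4×1000 / (1000 × 9.81) = 56.51 m.
Total head at PZ-8: h = z + ψ = 169.52 + 56.51 = 226.03 m.
Total head at PZ-12: h = 220.56 m (water level in the piezometer is the total head).
Head difference: h(PZ-8) − h(PZ-12) = 226.03 − 220.56 = 5.47 m.

Δh ≈ 5.47 m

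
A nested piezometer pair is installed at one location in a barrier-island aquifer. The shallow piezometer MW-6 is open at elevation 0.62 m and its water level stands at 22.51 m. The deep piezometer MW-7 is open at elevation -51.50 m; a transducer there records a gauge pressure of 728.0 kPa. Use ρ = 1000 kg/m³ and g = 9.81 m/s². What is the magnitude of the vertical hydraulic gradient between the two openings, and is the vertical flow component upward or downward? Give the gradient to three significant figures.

Total head at MW-6: h = 22.51 m (water level in the standpipe).
Pressure head at MW-7: ψ = P/(ρg) = 728.0×1000 / (1000 × 9.81) = 74.21 m.
Total head at MW-7: h = z + ψ = -51.50 + 74.21 = 22.71 m.
Δh = h(MW-6) − h(MW-7) = 22.51 − 22.71 = -0.20 m.
Vertical separation Δz = 0.62 − (-51.50) = 52.12 m.
|i_v| = |Δh| / Δz = 0.20 / 52.12 = 0.00384.
Head is higher in the deep piezometer, so vertical flow is upward (discharge condition).

|i_v| ≈ 0.00384; vertical flow is upward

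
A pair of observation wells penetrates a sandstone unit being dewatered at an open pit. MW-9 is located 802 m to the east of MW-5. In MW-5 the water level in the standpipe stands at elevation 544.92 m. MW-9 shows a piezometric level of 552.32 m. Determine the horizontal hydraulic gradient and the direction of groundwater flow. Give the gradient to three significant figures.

Total head at MW-5: h = 544.92 m (water level in the piezometer is the total head).
Total head at MW-9: h = 552.32 m (water level in the piezometer is the total head).
Head difference: h(MW-5) − h(MW-9) = 544.92 − 552.32 = -7.40 m.
Hydraulic gradient: i = |Δh| / L = 7.40 / 802 = 0.00923.
Flow is from higher to lower head: from MW-9 toward MW-5, i.e. toward the west.

i ≈ 0.00923; groundwater flows toward the west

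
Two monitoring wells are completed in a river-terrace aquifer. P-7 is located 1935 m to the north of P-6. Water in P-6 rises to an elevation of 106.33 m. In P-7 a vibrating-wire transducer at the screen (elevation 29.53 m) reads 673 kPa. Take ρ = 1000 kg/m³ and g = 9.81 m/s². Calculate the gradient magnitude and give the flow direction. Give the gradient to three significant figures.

Total head at P-6: h = 106.33 m (water level in the piezometer is the total head).
Pressure head at P-7: ψ = P/(ρg) = 673×1000 / (1000 × 9.81) = 68.60 m.
Total head at P-7: h = z + ψ = 29.53 + 68.60 = 98.13 m.
Head difference: h(P-6) − h(P-7) = 106.33 − 98.13 = 8.20 m.
Hydraulic gradient: i = |Δh| / L = 8.20 / 1935 = 0.00424.
Flow is from higher to lower head: from P-6 toward P-7, i.e. toward the north.

i ≈ 0.00424; groundwater flows toward the north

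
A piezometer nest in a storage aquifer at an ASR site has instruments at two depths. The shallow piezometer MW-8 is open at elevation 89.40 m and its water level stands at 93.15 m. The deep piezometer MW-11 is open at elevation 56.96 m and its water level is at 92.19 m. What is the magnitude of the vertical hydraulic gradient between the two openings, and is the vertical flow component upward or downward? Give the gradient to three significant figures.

|i_v| ≈ 0.0296; vertical flow is downward

Total head at MW-8: h = 93.15 m (water level in the standpipe).
Total head at MW-11: h = 92.19 m.
Δh = h(MW-8) − h(MW-11) = 93.15 − 92.19 = 0.96 m.
Vertical separation Δz = 89.40 − 56.96 = 32.44 m.
|i_v| = |Δh| / Δz = 0.96 / 32.44 = 0.0296.
Head is higher in the shallow piezometer, so vertical flow is downward (recharge condition).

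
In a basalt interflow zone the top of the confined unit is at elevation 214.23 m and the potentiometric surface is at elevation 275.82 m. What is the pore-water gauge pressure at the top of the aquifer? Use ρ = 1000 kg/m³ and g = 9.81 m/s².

P ≈ 604 kPa

Pressure head at the aquifer top: ψ = h − z = 275.82 − 214.23 = 61.59 m.
P = ρgψ = 1000 × 9.81 × 61.59 = 604198 Pa ≈ 604 kPa.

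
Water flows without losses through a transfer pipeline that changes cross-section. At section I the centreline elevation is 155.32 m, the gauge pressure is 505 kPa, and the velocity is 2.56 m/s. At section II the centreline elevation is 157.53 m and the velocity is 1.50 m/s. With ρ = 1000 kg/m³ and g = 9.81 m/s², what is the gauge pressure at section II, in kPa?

Pressure head at I: ψ₁ = P₁/(ρg) = 505×1000 / (1000 × 9.81) = 51.48 m.
Velocity heads: v₁²/2g = 2.56²/19.62 = 0.334 m; v₂²/2g = 1.50²/19.62 = 0.115 m.
Total head H = z₁ + ψ₁ + v₁²/2g = 155.32 + 51.48 + 0.334 = 207.13 m.
ψ₂ = H − z₂ − v₂²/2g = 207.13 − 157.53 − 0.115 = 49.48 m.
P₂ = ρgψ₂ = 1000 × 9.81 × 49.48 ≈ 485 kPa.

P₂ ≈ 485 kPa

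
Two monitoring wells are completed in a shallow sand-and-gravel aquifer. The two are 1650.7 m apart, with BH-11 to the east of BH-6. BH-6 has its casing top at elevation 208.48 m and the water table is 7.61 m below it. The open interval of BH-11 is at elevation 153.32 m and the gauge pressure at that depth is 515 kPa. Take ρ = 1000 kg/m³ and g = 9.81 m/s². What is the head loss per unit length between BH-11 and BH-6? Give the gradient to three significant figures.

i ≈ 0.00300 m/m

Total head at BH-6: h = 208.48 − 7.61 = 200.87 m.
Pressure head at BH-11: ψ = P/(ρg) = 515×1000 / (1000 × 9.81) = 52.50 m.
Total head at BH-11: h = z + ψ = 153.32 + 52.50 = 205.82 m.
Head difference: h(BH-6) − h(BH-11) = 200.87 − 205.82 = -4.95 m.
Hydraulic gradient: i = |Δh| / L = 4.95 / 1650.7 = 0.00300.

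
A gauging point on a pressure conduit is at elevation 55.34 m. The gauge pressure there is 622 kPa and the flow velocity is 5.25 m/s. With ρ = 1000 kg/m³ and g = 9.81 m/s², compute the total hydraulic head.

Pressure head ψ = P/(ρg) = 622×1000 / (1000 × 9.81) = 63.40 m.
Velocity head = v²/(2g) = 5.25² / (2 × 9.81) = 1.405 m.
h = z + ψ + v²/(2g) = 55.34 + 63.40 + 1.405 = 120.15 m.

h ≈ 120.15 m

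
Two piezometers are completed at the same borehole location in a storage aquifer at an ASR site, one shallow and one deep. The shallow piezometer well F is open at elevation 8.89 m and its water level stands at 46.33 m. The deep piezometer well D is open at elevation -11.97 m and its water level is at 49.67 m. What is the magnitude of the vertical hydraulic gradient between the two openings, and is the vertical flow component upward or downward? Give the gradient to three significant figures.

|i_v| ≈ 0.160; vertical flow is upward

Total head at well F: h = 46.33 m (water level in the standpipe).
Total head at well D: h = 49.67 m.
Δh = h(well F) − h(well D) = 46.33 − 49.67 = -3.34 m.
Vertical separation Δz = 8.89 − (-11.97) = 20.86 m.
|i_v| = |Δh| / Δz = 3.34 / 20.86 = 0.160.
Head is higher in the deep piezometer, so vertical flow is upward (discharge condition).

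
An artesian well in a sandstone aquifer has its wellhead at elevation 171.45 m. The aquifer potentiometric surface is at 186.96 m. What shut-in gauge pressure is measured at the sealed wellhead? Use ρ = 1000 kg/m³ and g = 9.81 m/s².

Head above the cap: Δh = 186.96 − 171.45 = 15.51 m.
P = ρgΔh = 1000 × 9.81 × 15.51 = 152153 Pa ≈ 152 kPa.

P ≈ 152 kPa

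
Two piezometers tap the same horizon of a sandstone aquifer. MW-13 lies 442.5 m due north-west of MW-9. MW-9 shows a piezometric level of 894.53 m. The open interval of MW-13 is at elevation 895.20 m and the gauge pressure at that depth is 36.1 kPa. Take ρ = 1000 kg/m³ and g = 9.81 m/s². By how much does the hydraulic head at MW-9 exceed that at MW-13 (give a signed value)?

Δh ≈ -4.35 m

Total head at MW-9: h = 894.53 m (water level in the piezometer is the total head).
Pressure head at MW-13: ψ = P/(ρg) = 36.1×1000 / (1000 × 9.81) = 3.68 m.
Total head at MW-13: h = z + ψ = 895.20 + 3.68 = 898.88 m.
Head difference: h(MW-9) − h(MW-13) = 894.53 − 898.88 = -4.35 m.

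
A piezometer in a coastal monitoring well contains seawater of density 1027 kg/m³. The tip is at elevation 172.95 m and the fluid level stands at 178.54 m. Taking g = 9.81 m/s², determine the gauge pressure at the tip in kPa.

P ≈ 56.3 kPa

Pressure head ψ = h − z = 178.54 − 172.95 = 5.59 m.
P = ρgψ = 1027 × 9.81 × 5.59 = 56319 Pa ≈ 56.3 kPa.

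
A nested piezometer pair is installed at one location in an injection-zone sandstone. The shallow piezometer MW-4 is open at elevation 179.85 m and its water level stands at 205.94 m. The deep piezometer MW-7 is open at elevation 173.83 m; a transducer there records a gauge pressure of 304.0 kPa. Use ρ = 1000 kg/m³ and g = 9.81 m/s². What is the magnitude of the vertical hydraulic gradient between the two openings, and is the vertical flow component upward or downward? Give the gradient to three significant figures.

|i_v| ≈ 0.186; vertical flow is downward

Total head at MW-4: h = 205.94 m (water level in the standpipe).
Pressure head at MW-7: ψ = P/(ρg) = 304.0×1000 / (1000 × 9.81) = 30.99 m.
Total head at MW-7: h = z + ψ = 173.83 + 30.99 = 204.82 m.
Δh = h(MW-4) − h(MW-7) = 205.94 − 204.82 = 1.12 m.
Vertical separation Δz = 179.85 − 173.83 = 6.02 m.
|i_v| = |Δh| / Δz = 1.12 / 6.02 = 0.186.
Head is higher in the shallow piezometer, so vertical flow is downward (recharge condition).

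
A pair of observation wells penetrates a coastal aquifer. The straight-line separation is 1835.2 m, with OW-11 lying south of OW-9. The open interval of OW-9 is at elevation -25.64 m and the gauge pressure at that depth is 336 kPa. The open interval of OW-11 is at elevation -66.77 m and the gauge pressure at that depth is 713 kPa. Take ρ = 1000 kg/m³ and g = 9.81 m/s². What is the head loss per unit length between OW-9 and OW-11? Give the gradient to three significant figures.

i ≈ 0.00147 m/m

Pressure head at OW-9: ψ = P/(ρg) = 336×1000 / (1000 × 9.81) = 34.25 m.
Total head at OW-9: h = z + ψ = -25.64 + 34.25 = 8.61 m.
Pressure head at OW-11: ψ = P/(ρg) = 713×1000 / (1000 × 9.81) = 72.68 m.
Total head at OW-11: h = z + ψ = -66.77 + 72.68 = 5.91 m.
Head difference: h(OW-9) − h(OW-11) = 8.61 − 5.91 = 2.70 m.
Hydraulic gradient: i = |Δh| / L = 2.70 / 1835.2 = 0.00147.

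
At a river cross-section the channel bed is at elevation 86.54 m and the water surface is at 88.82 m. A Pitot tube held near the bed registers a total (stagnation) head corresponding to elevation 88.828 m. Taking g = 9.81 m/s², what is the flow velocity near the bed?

v ≈ 0.396 m/s

Near the bed, under hydrostatic conditions, the piezometric head (z + ψ) equals the free-surface elevation, 88.82 m.
Velocity head = total − piezometric = 88.828 − 88.82 = 0.008 m.
v = √(2g·h_v) = √(2 × 9.81 × 0.008) = 0.396 m/s.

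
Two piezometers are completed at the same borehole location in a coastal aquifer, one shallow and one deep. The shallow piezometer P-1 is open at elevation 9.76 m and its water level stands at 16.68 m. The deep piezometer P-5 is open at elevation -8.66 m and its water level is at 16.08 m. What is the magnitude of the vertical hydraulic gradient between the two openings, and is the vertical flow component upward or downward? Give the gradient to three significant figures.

Total head at P-1: h = 16.68 m (water level in the standpipe).
Total head at P-5: h = 16.08 m.
Δh = h(P-1) − h(P-5) = 16.68 − 16.08 = 0.60 m.
Vertical separation Δz = 9.76 − (-8.66) = 18.42 m.
|i_v| = |Δh| / Δz = 0.60 / 18.42 = 0.0326.
Head is higher in the shallow piezometer, so vertical flow is downward (recharge condition).

|i_v| ≈ 0.0326; vertical flow is downward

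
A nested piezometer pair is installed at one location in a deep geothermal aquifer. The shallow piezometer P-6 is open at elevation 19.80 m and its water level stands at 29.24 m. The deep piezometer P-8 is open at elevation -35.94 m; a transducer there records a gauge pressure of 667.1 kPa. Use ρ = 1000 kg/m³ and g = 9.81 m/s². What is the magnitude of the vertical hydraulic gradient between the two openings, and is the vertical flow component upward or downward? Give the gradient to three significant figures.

|i_v| ≈ 0.0506; vertical flow is upward

Total head at P-6: h = 29.24 m (water level in the standpipe).
Pressure head at P-8: ψ = P/(ρg) = 667.1×1000 / (1000 × 9.81) = 68.00 m.
Total head at P-8: h = z + ψ = -35.94 + 68.00 = 32.06 m.
Δh = h(P-6) − h(P-8) = 29.24 − 32.06 = -2.82 m.
Vertical separation Δz = 19.80 − (-35.94) = 55.74 m.
|i_v| = |Δh| / Δz = 2.82 / 55.74 = 0.0506.
Head is higher in the deep piezometer, so vertical flow is upward (discharge condition).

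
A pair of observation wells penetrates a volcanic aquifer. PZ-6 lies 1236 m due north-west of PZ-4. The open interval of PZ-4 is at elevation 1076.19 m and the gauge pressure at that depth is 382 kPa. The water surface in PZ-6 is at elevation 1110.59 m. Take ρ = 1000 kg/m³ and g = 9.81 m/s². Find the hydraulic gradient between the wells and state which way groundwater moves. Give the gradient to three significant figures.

Pressure head at PZ-4: ψ = P/(ρg) = 382×1000 / (1000 × 9.81) = 38.94 m.
Total head at PZ-4: h = z + ψ = 1076.19 + 38.94 = 1115.13 m.
Total head at PZ-6: h = 1110.59 m (water level in the piezometer is the total head).
Head difference: h(PZ-4) − h(PZ-6) = 1115.13 − 1110.59 = 4.54 m.
Hydraulic gradient: i = |Δh| / L = 4.54 / 1236 = 0.00367.
Flow is from higher to lower head: from PZ-4 toward PZ-6, i.e. toward the north-west.

i ≈ 0.00367; groundwater flows toward the north-west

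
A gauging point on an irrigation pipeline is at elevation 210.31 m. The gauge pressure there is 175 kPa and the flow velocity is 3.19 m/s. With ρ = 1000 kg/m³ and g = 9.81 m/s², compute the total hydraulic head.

h ≈ 228.67 m

Pressure head ψ = P/(ρg) = 175×1000 / (1000 × 9.81) = 17.84 m.
Velocity head = v²/(2g) = 3.19² / (2 × 9.81) = 0.519 m.
h = z + ψ + v²/(2g) = 210.31 + 17.84 + 0.519 = 228.67 m.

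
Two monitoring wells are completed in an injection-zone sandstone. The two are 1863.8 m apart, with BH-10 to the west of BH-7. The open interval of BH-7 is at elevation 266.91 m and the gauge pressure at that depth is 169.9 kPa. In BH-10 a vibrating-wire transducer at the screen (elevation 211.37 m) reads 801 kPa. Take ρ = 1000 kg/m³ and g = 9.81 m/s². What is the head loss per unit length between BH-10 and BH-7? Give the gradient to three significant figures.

i ≈ 0.00472 m/m

Pressure head at BH-7: ψ = P/(ρg) = 169.9×1000 / (1000 × 9.81) = 17.32 m.
Total head at BH-7: h = z + ψ = 266.91 + 17.32 = 284.23 m.
Pressure head at BH-10: ψ = P/(ρg) = 801×1000 / (1000 × 9.81) = 81.65 m.
Total head at BH-10: h = z + ψ = 211.37 + 81.65 = 293.02 m.
Head difference: h(BH-7) − h(BH-10) = 284.23 − 293.02 = -8.79 m.
Hydraulic gradient: i = |Δh| / L = 8.79 / 1863.8 = 0.00472.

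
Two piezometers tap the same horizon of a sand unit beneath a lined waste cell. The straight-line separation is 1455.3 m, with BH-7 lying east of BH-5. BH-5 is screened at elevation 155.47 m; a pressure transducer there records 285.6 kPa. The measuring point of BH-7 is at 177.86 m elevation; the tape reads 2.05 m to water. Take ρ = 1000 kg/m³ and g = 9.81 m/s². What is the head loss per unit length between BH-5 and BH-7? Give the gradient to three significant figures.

i ≈ 0.00603 m/m

Pressure head at BH-5: ψ = P/(ρg) = 285.6×1000 / (1000 × 9.81) = 29.11 m.
Total head at BH-5: h = z + ψ = 155.47 + 29.11 = 184.58 m.
Total head at BH-7: h = 177.86 − 2.05 = 175.81 m.
Head difference: h(BH-5) − h(BH-7) = 184.58 − 175.81 = 8.77 m.
Hydraulic gradient: i = |Δh| / L = 8.77 / 1455.3 = 0.00603.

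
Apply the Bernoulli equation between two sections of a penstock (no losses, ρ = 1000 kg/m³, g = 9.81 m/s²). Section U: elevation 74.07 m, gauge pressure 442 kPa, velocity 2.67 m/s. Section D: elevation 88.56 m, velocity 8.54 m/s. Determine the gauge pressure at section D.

Pressure head at U: ψ₁ = P₁/(ρg) = 442×1000 / (1000 × 9.81) = 45.06 m.
Velocity heads: v₁²/2g = 2.67²/19.62 = 0.363 m; v₂²/2g = 8.54²/19.62 = 3.717 m.
Total head H = z₁ + ψ₁ + v₁²/2g = 74.07 + 45.06 + 0.363 = 119.49 m.
ψ₂ = H − z₂ − v₂²/2g = 119.49 − 88.56 − 3.717 = 27.21 m.
P₂ = ρgψ₂ = 1000 × 9.81 × 27.21 ≈ 267 kPa.

P₂ ≈ 267 kPa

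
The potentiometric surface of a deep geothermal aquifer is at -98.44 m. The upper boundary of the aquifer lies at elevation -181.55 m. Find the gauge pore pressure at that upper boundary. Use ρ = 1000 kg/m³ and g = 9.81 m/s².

Pressure head at the aquifer top: ψ = h − z = -98.44 − (-181.55) = 83.11 m.
P = ρgψ = 1000 × 9.81 × 83.11 = 815309 Pa ≈ 815 kPa.

P ≈ 815 kPa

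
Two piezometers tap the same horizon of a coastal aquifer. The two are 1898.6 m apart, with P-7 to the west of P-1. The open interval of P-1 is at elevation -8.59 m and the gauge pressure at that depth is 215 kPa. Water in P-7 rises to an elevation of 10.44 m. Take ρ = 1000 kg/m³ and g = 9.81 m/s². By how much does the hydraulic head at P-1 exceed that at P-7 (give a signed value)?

Pressure head at P-1: ψ = P/(ρg) = 215×1000 / (1000 × 9.81) = 21.92 m.
Total head at P-1: h = z + ψ = -8.59 + 21.92 = 13.33 m.
Total head at P-7: h = 10.44 m (water level in the piezometer is the total head).
Head difference: h(P-1) − h(P-7) = 13.33 − 10.44 = 2.89 m.

Δh ≈ 2.89 m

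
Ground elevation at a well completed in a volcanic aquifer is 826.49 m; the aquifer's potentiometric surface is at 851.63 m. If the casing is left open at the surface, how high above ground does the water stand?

≈ 25.14 m above ground

Water rises to the potentiometric surface, so the rise above ground = 851.63 − 826.49 = 25.14 m.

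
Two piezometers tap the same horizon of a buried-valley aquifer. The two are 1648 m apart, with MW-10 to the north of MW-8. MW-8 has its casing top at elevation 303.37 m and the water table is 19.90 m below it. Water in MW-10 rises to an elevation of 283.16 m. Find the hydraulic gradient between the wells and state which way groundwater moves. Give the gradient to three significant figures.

Total head at MW-8: h = 303.37 − 19.90 = 283.47 m.
Total head at MW-10: h = 283.16 m (water level in the piezometer is the total head).
Head difference: h(MW-8) − h(MW-10) = 283.47 − 283.16 = 0.31 m.
Hydraulic gradient: i = |Δh| / L = 0.31 / 1648 = 0.000188.
Flow is from higher to lower head: from MW-8 toward MW-10, i.e. toward the north.

i ≈ 0.000188; groundwater flows toward the north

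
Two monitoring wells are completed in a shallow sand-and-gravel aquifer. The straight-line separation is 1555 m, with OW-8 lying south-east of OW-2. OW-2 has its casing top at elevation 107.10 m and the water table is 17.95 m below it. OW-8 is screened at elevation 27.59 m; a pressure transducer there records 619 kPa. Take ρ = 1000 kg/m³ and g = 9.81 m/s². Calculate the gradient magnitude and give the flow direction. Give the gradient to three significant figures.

Total head at OW-2: h = 107.10 − 17.95 = 89.15 m.
Pressure head at OW-8: ψ = P/(ρg) = 619×1000 / (1000 × 9.81) = 63.10 m.
Total head at OW-8: h = z + ψ = 27.59 + 63.10 = 90.69 m.
Head difference: h(OW-2) − h(OW-8) = 89.15 − 90.69 = -1.54 m.
Hydraulic gradient: i = |Δh| / L = 1.54 / 1555 = 0.000990.
Flow is from higher to lower head: from OW-8 toward OW-2, i.e. toward the north-west.

i ≈ 0.000990; groundwater flows toward the north-west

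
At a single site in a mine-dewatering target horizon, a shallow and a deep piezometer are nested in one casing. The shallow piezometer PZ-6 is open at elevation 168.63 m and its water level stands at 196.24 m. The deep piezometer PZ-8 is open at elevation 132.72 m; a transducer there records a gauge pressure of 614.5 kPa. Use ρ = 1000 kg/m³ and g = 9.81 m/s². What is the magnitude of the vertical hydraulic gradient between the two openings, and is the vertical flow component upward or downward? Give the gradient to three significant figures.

Total head at PZ-6: h = 196.24 m (water level in the standpipe).
Pressure head at PZ-8: ψ = P/(ρg) = 614.5×1000 / (1000 × 9.81) = 62.64 m.
Total head at PZ-8: h = z + ψ = 132.72 + 62.64 = 195.36 m.
Δh = h(PZ-6) − h(PZ-8) = 196.24 − 195.36 = 0.88 m.
Vertical separation Δz = 168.63 − 132.72 = 35.91 m.
|i_v| = |Δh| / Δz = 0.88 / 35.91 = 0.0245.
Head is higher in the shallow piezometer, so vertical flow is downward (recharge condition).

|i_v| ≈ 0.0245; vertical flow is downward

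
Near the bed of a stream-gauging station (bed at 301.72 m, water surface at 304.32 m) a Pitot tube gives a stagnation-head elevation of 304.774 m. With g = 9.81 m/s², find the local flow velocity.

Near the bed, under hydrostatic conditions, the piezometric head (z + ψ) equals the free-surface elevation, 304.32 m.
Velocity head = total − piezometric = 304.774 − 304.32 = 0.454 m.
v = √(2g·h_v) = √(2 × 9.81 × 0.454) = 2.98 m/s.

v ≈ 2.98 m/s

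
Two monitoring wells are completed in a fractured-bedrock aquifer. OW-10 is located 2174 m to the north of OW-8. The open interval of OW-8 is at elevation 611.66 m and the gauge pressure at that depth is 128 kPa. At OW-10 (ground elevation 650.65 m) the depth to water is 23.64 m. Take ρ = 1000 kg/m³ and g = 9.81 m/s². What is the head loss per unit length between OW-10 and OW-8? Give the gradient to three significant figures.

Pressure head at OW-8: ψ = P/(ρg) = 128×1000 / (1000 × 9.81) = 13.05 m.
Total head at OW-8: h = z + ψ = 611.66 + 13.05 = 624.71 m.
Total head at OW-10: h = 650.65 − 23.64 = 627.01 m.
Head difference: h(OW-8) − h(OW-10) = 624.71 − 627.01 = -2.30 m.
Hydraulic gradient: i = |Δh| / L = 2.30 / 2174 = 0.00106.

i ≈ 0.00106 m/m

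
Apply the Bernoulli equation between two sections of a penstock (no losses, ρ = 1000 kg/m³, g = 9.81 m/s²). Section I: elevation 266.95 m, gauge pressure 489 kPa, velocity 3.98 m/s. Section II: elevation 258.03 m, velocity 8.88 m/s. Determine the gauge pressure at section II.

Pressure head at I: ψ₁ = P₁/(ρg) = 489×1000 / (1000 × 9.81) = 49.85 m.
Velocity heads: v₁²/2g = 3.98²/19.62 = 0.807 m; v₂²/2g = 8.88²/19.62 = 4.019 m.
Total head H = z₁ + ψ₁ + v₁²/2g = 266.95 + 49.85 + 0.807 = 317.61 m.
ψ₂ = H − z₂ − v₂²/2g = 317.61 − 258.03 − 4.019 = 55.56 m.
P₂ = ρgψ₂ = 1000 × 9.81 × 55.56 ≈ 545 kPa.

P₂ ≈ 545 kPa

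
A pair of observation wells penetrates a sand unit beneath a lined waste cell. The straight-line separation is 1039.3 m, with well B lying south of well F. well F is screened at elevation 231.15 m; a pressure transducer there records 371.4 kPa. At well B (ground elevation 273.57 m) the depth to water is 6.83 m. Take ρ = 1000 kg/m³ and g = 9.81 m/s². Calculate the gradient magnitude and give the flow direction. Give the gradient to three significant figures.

Pressure head at well F: ψ = P/(ρg) = 371.4×1000 / (1000 × 9.81) = 37.86 m.
Total head at well F: h = z + ψ = 231.15 + 37.86 = 269.01 m.
Total head at well B: h = 273.57 − 6.83 = 266.74 m.
Head difference: h(well F) − h(well B) = 269.01 − 266.74 = 2.27 m.
Hydraulic gradient: i = |Δh| / L = 2.27 / 1039.3 = 0.00218.
Flow is from higher to lower head: from well F toward well B, i.e. toward the south.

i ≈ 0.00218; groundwater flows toward the south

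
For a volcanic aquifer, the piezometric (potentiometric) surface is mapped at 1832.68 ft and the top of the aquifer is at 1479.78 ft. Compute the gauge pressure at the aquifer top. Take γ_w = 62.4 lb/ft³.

P ≈ 153 psi

Pressure head at the aquifer top: ψ = h − z = 1832.68 − 1479.78 = 352.90 ft.
P = γψ/144 = 62.4 × 352.90 / 144 = 153 psi.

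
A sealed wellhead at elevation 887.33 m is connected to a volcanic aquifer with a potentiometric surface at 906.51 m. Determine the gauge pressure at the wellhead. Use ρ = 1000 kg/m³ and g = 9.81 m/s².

Head above the cap: Δh = 906.51 − 887.33 = 19.18 m.
P = ρgΔh = 1000 × 9.81 × 19.18 = 188156 Pa ≈ 188 kPa.

P ≈ 188 kPa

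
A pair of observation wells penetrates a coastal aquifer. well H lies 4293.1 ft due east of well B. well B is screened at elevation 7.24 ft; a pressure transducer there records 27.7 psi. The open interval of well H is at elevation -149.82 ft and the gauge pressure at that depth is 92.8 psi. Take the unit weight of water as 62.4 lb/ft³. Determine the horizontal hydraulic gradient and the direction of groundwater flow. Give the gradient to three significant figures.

Pressure head at well B: ψ = 144·P/γ = 144 × 27.7 / 62.4 = 63.92 ft.
Total head at well B: h = z + ψ = 7.24 + 63.92 = 71.16 ft.
Pressure head at well H: ψ = 144·P/γ = 144 × 92.8 / 62.4 = 214.15 ft.
Total head at well H: h = z + ψ = -149.82 + 214.15 = 64.33 ft.
Head difference: h(well B) − h(well H) = 71.16 − 64.33 = 6.83 ft.
Hydraulic gradient: i = |Δh| / L = 6.83 / 4293.1 = 0.00159.
Flow is from higher to lower head: from well B toward well H, i.e. toward the east.

i ≈ 0.00159; groundwater flows toward the east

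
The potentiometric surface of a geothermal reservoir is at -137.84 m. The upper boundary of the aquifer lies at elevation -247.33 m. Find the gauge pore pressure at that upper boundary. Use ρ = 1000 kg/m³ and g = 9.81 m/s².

P ≈ 1070 kPa

Pressure head at the aquifer top: ψ = h − z = -137.84 − (-247.33) = 109.49 m.
P = ρgψ = 1000 × 9.81 × 109.49 = 1074097 Pa ≈ 1070 kPa.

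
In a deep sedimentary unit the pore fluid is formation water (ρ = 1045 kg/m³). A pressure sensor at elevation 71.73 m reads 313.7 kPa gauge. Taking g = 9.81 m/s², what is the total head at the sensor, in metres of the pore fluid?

ψ = P/(ρg) = 313.7×1000 / (1045 × 9.81) = 30.60 m.
h = z + ψ = 71.73 + 30.60 = 102.33 m.

h ≈ 102.33 m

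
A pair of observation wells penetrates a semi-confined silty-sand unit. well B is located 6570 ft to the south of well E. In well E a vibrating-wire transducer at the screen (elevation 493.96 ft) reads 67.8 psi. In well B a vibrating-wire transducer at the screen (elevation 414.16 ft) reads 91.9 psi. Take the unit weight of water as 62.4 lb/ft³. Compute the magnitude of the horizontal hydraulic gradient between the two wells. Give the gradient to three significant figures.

Pressure head at well E: ψ = 144·P/γ = 144 × 67.8 / 62.4 = 156.46 ft.
Total head at well E: h = z + ψ = 493.96 + 156.46 = 650.42 ft.
Pressure head at well B: ψ = 144·P/γ = 144 × 91.9 / 62.4 = 212.08 ft.
Total head at well B: h = z + ψ = 414.16 + 212.08 = 626.24 ft.
Head difference: h(well E) − h(well B) = 650.42 − 626.24 = 24.18 ft.
Hydraulic gradient: i = |Δh| / L = 24.18 / 6570 = 0.00368.

i ≈ 0.00368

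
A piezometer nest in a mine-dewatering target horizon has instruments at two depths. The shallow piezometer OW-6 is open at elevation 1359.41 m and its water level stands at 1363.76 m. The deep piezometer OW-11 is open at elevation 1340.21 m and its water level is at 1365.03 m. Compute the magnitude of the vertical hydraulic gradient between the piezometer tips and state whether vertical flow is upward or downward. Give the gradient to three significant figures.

Total head at OW-6: h = 1363.76 m (water level in the standpipe).
Total head at OW-11: h = 1365.03 m.
Δh = h(OW-6) − h(OW-11) = 1363.76 − 1365.03 = -1.27 m.
Vertical separation Δz = 1359.41 − 1340.21 = 19.20 m.
|i_v| = |Δh| / Δz = 1.27 / 19.20 = 0.0661.
Head is higher in the deep piezometer, so vertical flow is upward (discharge condition).

|i_v| ≈ 0.0661; vertical flow is upward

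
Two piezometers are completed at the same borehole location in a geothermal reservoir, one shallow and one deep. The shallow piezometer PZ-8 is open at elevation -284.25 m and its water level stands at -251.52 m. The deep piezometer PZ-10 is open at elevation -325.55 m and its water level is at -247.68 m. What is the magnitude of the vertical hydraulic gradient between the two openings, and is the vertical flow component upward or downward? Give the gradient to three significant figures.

Total head at PZ-8: h = -251.52 m (water level in the standpipe).
Total head at PZ-10: h = -247.68 m.
Δh = h(PZ-8) − h(PZ-10) = -251.52 − (-247.68) = -3.84 m.
Vertical separation Δz = -284.25 − (-325.55) = 41.30 m.
|i_v| = |Δh| / Δz = 3.84 / 41.30 = 0.0930.
Head is higher in the deep piezometer, so vertical flow is upward (discharge condition).

|i_v| ≈ 0.0930; vertical flow is upward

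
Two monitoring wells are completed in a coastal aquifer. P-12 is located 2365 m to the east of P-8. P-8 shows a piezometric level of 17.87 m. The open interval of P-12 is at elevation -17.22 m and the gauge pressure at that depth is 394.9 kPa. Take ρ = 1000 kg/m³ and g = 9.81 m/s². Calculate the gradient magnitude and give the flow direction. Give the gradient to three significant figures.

i ≈ 0.00218; groundwater flows toward the west

Total head at P-8: h = 17.87 m (water level in the piezometer is the total head).
Pressure head at P-12: ψ = P/(ρg) = 394.9×1000 / (1000 × 9.81) = 40.25 m.
Total head at P-12: h = z + ψ = -17.22 + 40.25 = 23.03 m.
Head difference: h(P-8) − h(P-12) = 17.87 − 23.03 = -5.16 m.
Hydraulic gradient: i = |Δh| / L = 5.16 / 2365 = 0.00218.
Flow is from higher to lower head: from P-12 toward P-8, i.e. toward the west.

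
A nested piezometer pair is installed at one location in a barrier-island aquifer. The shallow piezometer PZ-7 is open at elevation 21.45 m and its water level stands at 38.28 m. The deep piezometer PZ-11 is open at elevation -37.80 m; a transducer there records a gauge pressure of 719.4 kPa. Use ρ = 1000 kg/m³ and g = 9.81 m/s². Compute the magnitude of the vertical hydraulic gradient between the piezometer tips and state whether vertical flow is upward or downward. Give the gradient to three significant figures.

Total head at PZ-7: h = 38.28 m (water level in the standpipe).
Pressure head at PZ-11: ψ = P/(ρg) = 719.4×1000 / (1000 × 9.81) = 73.33 m.
Total head at PZ-11: h = z + ψ = -37.80 + 73.33 = 35.53 m.
Δh = h(PZ-7) − h(PZ-11) = 38.28 − 35.53 = 2.75 m.
Vertical separation Δz = 21.45 − (-37.80) = 59.25 m.
|i_v| = |Δh| / Δz = 2.75 / 59.25 = 0.0464.
Head is higher in the shallow piezometer, so vertical flow is downward (recharge condition).

|i_v| ≈ 0.0464; vertical flow is downward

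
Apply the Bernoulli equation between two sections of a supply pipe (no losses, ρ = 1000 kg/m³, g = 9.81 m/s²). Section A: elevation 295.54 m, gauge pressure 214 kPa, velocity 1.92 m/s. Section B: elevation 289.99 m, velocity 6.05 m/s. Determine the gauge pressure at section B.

P₂ ≈ 252 kPa

Pressure head at A: ψ₁ = P₁/(ρg) = 214×1000 / (1000 × 9.81) = 21.81 m.
Velocity heads: v₁²/2g = 1.92²/19.62 = 0.188 m; v₂²/2g = 6.05²/19.62 = 1.866 m.
Total head H = z₁ + ψ₁ + v₁²/2g = 295.54 + 21.81 + 0.188 = 317.54 m.
ψ₂ = H − z₂ − v₂²/2g = 317.54 − 289.99 − 1.866 = 25.68 m.
P₂ = ρgψ₂ = 1000 × 9.81 × 25.68 ≈ 252 kPa.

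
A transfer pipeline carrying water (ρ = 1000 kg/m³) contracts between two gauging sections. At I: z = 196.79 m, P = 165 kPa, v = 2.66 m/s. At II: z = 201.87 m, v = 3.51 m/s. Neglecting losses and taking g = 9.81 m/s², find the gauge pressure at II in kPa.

P₂ ≈ 113 kPa

Pressure head at I: ψ₁ = P₁/(ρg) = 165×1000 / (1000 × 9.81) = 16.82 m.
Velocity heads: v₁²/2g = 2.66²/19.62 = 0.361 m; v₂²/2g = 3.51²/19.62 = 0.628 m.
Total head H = z₁ + ψ₁ + v₁²/2g = 196.79 + 16.82 + 0.361 = 213.97 m.
ψ₂ = H − z₂ − v₂²/2g = 213.97 − 201.87 − 0.628 = 11.47 m.
P₂ = ρgψ₂ = 1000 × 9.81 × 11.47 ≈ 113 kPa.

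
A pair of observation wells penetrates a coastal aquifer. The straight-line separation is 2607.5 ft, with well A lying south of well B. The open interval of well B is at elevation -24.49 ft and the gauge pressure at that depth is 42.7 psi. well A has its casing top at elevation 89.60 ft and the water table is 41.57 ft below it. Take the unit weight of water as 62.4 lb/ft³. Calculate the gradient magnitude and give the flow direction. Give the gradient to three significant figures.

i ≈ 0.00998; groundwater flows toward the south

Pressure head at well B: ψ = 144·P/γ = 144 × 42.7 / 62.4 = 98.54 ft.
Total head at well B: h = z + ψ = -24.49 + 98.54 = 74.05 ft.
Total head at well A: h = 89.60 − 41.57 = 48.03 ft.
Head difference: h(well B) − h(well A) = 74.05 − 48.03 = 26.02 ft.
Hydraulic gradient: i = |Δh| / L = 26.02 / 2607.5 = 0.00998.
Flow is from higher to lower head: from well B toward well A, i.e. toward the south.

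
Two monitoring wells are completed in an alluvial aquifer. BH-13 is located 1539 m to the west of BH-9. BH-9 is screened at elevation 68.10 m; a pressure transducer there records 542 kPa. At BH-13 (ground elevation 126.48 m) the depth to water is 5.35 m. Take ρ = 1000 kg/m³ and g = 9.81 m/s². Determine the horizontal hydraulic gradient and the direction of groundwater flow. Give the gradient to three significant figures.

i ≈ 0.00144; groundwater flows toward the west

Pressure head at BH-9: ψ = P/(ρg) = 542×1000 / (1000 × 9.81) = 55.25 m.
Total head at BH-9: h = z + ψ = 68.10 + 55.25 = 123.35 m.
Total head at BH-13: h = 126.48 − 5.35 = 121.13 m.
Head difference: h(BH-9) − h(BH-13) = 123.35 − 121.13 = 2.22 m.
Hydraulic gradient: i = |Δh| / L = 2.22 / 1539 = 0.00144.
Flow is from higher to lower head: from BH-9 toward BH-13, i.e. toward the west.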